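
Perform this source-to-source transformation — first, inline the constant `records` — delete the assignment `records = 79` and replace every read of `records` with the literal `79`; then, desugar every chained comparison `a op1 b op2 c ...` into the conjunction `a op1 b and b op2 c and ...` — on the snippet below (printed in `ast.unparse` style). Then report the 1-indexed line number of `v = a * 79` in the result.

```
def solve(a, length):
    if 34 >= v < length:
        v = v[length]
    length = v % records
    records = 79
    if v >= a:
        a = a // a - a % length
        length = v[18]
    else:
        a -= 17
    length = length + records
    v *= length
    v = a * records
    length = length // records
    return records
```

Transformed code:
def solve(a, length):
    if 34 >= v and v < length:
        v = v[length]
    length = v % 79
    if v >= a:
        a = a // a - a % length
        length = v[18]
    else:
        a -= 17
    length = length + 79
    v *= length
    v = a * 79
    length = length // 79
    return 79

12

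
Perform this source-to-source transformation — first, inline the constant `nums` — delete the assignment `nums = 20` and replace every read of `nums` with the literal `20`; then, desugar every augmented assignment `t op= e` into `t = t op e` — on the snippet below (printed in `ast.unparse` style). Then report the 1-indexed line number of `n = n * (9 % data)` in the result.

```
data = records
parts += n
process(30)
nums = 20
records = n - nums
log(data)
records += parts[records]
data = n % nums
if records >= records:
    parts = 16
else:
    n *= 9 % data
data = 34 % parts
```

11

Transformed code:
data = records
parts = parts + n
process(30)
records = n - 20
log(data)
records = records + parts[records]
data = n % 20
if records >= records:
    parts = 16
else:
    n = n * (9 % data)
data = 34 % parts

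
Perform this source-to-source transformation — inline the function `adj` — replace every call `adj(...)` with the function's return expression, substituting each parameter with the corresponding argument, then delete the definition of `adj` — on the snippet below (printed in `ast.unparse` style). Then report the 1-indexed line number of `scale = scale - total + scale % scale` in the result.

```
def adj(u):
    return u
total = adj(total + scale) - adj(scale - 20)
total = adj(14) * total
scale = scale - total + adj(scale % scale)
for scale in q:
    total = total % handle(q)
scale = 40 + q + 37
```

Transformed code:
total = total + scale - (scale - 20)
total = 14 * total
scale = scale - total + scale % scale
for scale in q:
    total = total % handle(q)
scale = 40 + q + 37

3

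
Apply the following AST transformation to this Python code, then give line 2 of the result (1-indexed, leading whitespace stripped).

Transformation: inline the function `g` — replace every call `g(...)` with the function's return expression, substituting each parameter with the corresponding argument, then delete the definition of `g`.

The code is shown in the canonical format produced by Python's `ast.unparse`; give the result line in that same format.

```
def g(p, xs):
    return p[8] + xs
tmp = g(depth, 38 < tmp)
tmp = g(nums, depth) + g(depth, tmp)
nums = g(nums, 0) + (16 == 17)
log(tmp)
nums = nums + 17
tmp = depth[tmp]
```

tmp = nums[8] + depth + (depth[8] + tmp)

Transformed code:
tmp = depth[8] + (38 < tmp)
tmp = nums[8] + depth + (depth[8] + tmp)
nums = nums[8] + 0 + (16 == 17)
log(tmp)
nums = nums + 17
tmp = depth[tmp]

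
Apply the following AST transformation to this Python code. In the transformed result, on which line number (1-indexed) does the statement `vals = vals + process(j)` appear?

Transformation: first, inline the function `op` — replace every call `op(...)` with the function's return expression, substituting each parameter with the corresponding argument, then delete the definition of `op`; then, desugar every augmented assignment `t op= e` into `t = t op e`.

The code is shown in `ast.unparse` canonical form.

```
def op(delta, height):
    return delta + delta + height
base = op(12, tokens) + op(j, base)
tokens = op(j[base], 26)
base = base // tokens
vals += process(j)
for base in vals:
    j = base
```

4

Transformed code:
base = 12 + 12 + tokens + (j + j + base)
tokens = j[base] + j[base] + 26
base = base // tokens
vals = vals + process(j)
for base in vals:
    j = base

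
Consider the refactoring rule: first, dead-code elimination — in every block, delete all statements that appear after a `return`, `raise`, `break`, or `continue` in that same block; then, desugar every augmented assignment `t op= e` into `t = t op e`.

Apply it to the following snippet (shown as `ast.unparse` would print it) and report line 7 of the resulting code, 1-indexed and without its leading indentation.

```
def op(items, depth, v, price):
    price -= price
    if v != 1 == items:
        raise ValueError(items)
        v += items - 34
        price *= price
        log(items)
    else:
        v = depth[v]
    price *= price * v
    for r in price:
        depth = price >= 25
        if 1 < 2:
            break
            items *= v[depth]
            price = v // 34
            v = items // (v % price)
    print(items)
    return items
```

price = price * (price * v)

Transformed code:
def op(items, depth, v, price):
    price = price - price
    if v != 1 == items:
        raise ValueError(items)
    else:
        v = depth[v]
    price = price * (price * v)
    for r in price:
        depth = price >= 25
        if 1 < 2:
            break
    print(items)
    return items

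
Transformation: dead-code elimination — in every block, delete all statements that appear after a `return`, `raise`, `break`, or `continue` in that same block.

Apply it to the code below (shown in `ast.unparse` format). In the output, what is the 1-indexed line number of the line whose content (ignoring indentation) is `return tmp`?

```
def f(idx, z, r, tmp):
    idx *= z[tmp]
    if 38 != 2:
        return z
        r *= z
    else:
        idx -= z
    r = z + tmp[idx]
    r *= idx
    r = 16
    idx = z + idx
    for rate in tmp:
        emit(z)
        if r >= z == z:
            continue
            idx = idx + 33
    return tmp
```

Transformed code:
def f(idx, z, r, tmp):
    idx *= z[tmp]
    if 38 != 2:
        return z
    else:
        idx -= z
    r = z + tmp[idx]
    r *= idx
    r = 16
    idx = z + idx
    for rate in tmp:
        emit(z)
        if r >= z == z:
            continue
    return tmp

15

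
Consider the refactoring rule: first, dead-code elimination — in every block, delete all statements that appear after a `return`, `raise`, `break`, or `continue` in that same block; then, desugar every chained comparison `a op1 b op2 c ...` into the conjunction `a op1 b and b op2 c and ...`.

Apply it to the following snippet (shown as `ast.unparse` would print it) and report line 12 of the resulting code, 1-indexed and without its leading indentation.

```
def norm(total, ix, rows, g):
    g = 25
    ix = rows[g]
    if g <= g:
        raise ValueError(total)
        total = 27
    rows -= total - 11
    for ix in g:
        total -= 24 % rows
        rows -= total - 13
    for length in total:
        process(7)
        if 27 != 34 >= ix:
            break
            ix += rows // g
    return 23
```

Transformed code:
def norm(total, ix, rows, g):
    g = 25
    ix = rows[g]
    if g <= g:
        raise ValueError(total)
    rows -= total - 11
    for ix in g:
        total -= 24 % rows
        rows -= total - 13
    for length in total:
        process(7)
        if 27 != 34 and 34 >= ix:
            break
    return 23

if 27 != 34 and 34 >= ix:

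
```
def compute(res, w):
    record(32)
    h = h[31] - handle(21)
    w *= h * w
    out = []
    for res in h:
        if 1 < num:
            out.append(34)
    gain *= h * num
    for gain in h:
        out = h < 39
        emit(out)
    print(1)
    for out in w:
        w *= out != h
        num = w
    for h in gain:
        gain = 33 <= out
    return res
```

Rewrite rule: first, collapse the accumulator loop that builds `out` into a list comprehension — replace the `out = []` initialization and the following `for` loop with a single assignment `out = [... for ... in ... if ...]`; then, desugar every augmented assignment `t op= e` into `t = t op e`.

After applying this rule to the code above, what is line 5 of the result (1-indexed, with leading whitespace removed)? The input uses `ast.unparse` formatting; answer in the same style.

Transformed code:
def compute(res, w):
    record(32)
    h = h[31] - handle(21)
    w = w * (h * w)
    out = [34 for res in h if 1 < num]
    gain = gain * (h * num)
    for gain in h:
        out = h < 39
        emit(out)
    print(1)
    for out in w:
        w = w * (out != h)
        num = w
    for h in gain:
        gain = 33 <= out
    return res

out = [34 for res in h if 1 < num]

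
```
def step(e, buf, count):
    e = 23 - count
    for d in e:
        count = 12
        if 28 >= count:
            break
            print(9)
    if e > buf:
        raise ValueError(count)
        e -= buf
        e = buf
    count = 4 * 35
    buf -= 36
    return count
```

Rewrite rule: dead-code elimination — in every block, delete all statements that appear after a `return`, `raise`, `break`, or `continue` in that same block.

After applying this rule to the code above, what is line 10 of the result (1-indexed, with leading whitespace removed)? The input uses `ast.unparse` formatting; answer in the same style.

buf -= 36

Transformed code:
def step(e, buf, count):
    e = 23 - count
    for d in e:
        count = 12
        if 28 >= count:
            break
    if e > buf:
        raise ValueError(count)
    count = 4 * 35
    buf -= 36
    return count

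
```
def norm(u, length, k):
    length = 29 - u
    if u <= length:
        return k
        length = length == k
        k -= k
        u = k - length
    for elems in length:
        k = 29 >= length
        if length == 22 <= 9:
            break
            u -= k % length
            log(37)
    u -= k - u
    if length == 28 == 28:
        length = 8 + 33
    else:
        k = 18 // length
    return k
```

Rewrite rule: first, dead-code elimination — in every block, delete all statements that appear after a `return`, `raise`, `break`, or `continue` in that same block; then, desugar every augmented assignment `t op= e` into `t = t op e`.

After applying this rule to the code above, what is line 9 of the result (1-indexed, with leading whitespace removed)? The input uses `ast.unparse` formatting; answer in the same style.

Transformed code:
def norm(u, length, k):
    length = 29 - u
    if u <= length:
        return k
    for elems in length:
        k = 29 >= length
        if length == 22 <= 9:
            break
    u = u - (k - u)
    if length == 28 == 28:
        length = 8 + 33
    else:
        k = 18 // length
    return k

u = u - (k - u)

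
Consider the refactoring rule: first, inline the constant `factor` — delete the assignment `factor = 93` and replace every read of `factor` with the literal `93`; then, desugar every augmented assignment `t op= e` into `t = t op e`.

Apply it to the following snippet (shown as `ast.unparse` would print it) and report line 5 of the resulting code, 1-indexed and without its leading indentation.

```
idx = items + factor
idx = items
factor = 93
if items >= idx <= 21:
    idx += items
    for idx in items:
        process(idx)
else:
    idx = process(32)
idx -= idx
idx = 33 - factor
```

for idx in items:

Transformed code:
idx = items + 93
idx = items
if items >= idx <= 21:
    idx = idx + items
    for idx in items:
        process(idx)
else:
    idx = process(32)
idx = idx - idx
idx = 33 - 93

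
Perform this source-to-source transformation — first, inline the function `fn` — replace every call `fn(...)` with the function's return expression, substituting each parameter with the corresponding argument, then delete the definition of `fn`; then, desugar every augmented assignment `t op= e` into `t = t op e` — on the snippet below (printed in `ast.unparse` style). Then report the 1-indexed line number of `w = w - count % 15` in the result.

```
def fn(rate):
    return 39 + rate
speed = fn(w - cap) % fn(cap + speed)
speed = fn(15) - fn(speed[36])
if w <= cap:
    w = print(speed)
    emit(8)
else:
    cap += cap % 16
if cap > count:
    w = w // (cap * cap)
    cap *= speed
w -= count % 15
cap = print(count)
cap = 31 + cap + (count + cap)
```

Transformed code:
speed = (39 + (w - cap)) % (39 + (cap + speed))
speed = 39 + 15 - (39 + speed[36])
if w <= cap:
    w = print(speed)
    emit(8)
else:
    cap = cap + cap % 16
if cap > count:
    w = w // (cap * cap)
    cap = cap * speed
w = w - count % 15
cap = print(count)
cap = 31 + cap + (count + cap)

11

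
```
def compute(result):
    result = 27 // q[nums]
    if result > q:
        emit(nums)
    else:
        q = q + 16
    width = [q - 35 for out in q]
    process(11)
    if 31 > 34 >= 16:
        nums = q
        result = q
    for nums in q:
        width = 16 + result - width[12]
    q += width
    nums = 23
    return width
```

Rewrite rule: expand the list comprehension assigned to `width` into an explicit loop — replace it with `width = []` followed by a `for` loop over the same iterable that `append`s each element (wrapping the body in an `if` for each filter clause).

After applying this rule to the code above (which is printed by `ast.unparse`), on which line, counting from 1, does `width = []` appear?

Transformed code:
def compute(result):
    result = 27 // q[nums]
    if result > q:
        emit(nums)
    else:
        q = q + 16
    width = []
    for out in q:
        width.append(q - 35)
    process(11)
    if 31 > 34 >= 16:
        nums = q
        result = q
    for nums in q:
        width = 16 + result - width[12]
    q += width
    nums = 23
    return width

7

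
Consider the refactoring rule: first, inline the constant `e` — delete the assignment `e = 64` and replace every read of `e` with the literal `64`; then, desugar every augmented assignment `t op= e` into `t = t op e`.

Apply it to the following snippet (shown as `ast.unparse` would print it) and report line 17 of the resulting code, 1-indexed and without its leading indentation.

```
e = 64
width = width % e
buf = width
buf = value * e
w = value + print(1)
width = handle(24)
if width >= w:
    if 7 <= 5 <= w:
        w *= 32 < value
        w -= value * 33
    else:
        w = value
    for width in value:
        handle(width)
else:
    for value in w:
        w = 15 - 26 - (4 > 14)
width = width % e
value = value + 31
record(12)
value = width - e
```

Transformed code:
width = width % 64
buf = width
buf = value * 64
w = value + print(1)
width = handle(24)
if width >= w:
    if 7 <= 5 <= w:
        w = w * (32 < value)
        w = w - value * 33
    else:
        w = value
    for width in value:
        handle(width)
else:
    for value in w:
        w = 15 - 26 - (4 > 14)
width = width % 64
value = value + 31
record(12)
value = width - 64

width = width % 64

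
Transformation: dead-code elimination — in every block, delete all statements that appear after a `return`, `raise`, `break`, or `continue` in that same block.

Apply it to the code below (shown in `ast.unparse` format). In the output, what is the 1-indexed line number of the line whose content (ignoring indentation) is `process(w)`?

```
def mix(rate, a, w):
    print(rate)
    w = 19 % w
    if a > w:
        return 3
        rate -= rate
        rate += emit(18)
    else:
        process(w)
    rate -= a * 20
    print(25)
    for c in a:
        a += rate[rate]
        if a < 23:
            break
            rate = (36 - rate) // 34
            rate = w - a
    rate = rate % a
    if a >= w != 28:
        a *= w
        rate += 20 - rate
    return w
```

Transformed code:
def mix(rate, a, w):
    print(rate)
    w = 19 % w
    if a > w:
        return 3
    else:
        process(w)
    rate -= a * 20
    print(25)
    for c in a:
        a += rate[rate]
        if a < 23:
            break
    rate = rate % a
    if a >= w != 28:
        a *= w
        rate += 20 - rate
    return w

7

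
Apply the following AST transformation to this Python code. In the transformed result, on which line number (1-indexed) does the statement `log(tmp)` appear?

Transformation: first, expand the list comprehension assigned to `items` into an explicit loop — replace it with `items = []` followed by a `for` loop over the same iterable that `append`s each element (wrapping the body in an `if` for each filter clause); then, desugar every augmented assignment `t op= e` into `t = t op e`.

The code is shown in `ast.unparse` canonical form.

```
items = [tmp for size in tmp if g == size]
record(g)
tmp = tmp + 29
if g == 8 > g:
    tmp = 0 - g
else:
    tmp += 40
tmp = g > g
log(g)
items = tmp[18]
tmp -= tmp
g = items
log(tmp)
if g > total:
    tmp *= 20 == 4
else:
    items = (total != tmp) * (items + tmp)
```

Transformed code:
items = []
for size in tmp:
    if g == size:
        items.append(tmp)
record(g)
tmp = tmp + 29
if g == 8 > g:
    tmp = 0 - g
else:
    tmp = tmp + 40
tmp = g > g
log(g)
items = tmp[18]
tmp = tmp - tmp
g = items
log(tmp)
if g > total:
    tmp = tmp * (20 == 4)
else:
    items = (total != tmp) * (items + tmp)

16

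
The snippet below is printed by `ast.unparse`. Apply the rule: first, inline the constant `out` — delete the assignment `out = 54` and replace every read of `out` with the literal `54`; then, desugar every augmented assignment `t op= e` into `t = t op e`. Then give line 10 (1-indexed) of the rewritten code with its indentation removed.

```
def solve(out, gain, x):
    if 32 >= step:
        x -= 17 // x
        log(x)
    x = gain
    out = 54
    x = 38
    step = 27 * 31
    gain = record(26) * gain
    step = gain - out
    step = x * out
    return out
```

Transformed code:
def solve(out, gain, x):
    if 32 >= step:
        x = x - 17 // x
        log(x)
    x = gain
    x = 38
    step = 27 * 31
    gain = record(26) * gain
    step = gain - 54
    step = x * 54
    return 54

step = x * 54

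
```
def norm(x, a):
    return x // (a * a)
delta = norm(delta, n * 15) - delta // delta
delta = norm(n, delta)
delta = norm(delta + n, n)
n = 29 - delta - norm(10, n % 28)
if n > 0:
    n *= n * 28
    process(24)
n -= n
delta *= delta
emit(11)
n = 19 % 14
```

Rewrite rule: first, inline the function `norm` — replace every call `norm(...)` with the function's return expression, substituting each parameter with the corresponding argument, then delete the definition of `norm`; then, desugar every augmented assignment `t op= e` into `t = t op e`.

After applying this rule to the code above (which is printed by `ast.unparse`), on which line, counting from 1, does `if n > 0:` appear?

Transformed code:
delta = delta // (n * 15 * (n * 15)) - delta // delta
delta = n // (delta * delta)
delta = (delta + n) // (n * n)
n = 29 - delta - 10 // (n % 28 * (n % 28))
if n > 0:
    n = n * (n * 28)
    process(24)
n = n - n
delta = delta * delta
emit(11)
n = 19 % 14

5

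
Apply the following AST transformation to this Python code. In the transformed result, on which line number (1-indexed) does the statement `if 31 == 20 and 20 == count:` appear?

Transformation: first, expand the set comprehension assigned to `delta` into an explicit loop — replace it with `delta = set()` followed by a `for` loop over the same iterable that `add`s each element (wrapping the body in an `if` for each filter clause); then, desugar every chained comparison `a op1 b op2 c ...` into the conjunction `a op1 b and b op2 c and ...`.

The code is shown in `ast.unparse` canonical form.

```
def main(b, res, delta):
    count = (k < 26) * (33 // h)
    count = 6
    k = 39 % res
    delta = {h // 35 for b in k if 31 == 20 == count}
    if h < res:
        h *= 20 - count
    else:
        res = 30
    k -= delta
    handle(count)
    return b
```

Transformed code:
def main(b, res, delta):
    count = (k < 26) * (33 // h)
    count = 6
    k = 39 % res
    delta = set()
    for b in k:
        if 31 == 20 and 20 == count:
            delta.add(h // 35)
    if h < res:
        h *= 20 - count
    else:
        res = 30
    k -= delta
    handle(count)
    return b

7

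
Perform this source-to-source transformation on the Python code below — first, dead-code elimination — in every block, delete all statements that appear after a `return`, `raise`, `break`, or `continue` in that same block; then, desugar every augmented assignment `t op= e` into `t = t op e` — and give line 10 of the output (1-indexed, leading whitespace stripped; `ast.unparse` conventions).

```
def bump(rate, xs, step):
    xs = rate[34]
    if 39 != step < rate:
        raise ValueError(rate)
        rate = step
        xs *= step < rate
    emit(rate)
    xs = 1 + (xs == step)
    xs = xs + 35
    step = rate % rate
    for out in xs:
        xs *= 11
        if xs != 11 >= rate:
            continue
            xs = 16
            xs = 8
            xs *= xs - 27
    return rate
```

Transformed code:
def bump(rate, xs, step):
    xs = rate[34]
    if 39 != step < rate:
        raise ValueError(rate)
    emit(rate)
    xs = 1 + (xs == step)
    xs = xs + 35
    step = rate % rate
    for out in xs:
        xs = xs * 11
        if xs != 11 >= rate:
            continue
    return rate

xs = xs * 11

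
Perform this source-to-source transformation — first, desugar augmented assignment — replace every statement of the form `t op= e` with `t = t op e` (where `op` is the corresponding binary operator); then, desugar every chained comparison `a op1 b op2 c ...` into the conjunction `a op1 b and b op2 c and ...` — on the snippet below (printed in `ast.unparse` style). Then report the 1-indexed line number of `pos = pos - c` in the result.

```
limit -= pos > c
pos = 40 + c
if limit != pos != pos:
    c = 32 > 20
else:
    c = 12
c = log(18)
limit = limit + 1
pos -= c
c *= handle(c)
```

Transformed code:
limit = limit - (pos > c)
pos = 40 + c
if limit != pos and pos != pos:
    c = 32 > 20
else:
    c = 12
c = log(18)
limit = limit + 1
pos = pos - c
c = c * handle(c)

9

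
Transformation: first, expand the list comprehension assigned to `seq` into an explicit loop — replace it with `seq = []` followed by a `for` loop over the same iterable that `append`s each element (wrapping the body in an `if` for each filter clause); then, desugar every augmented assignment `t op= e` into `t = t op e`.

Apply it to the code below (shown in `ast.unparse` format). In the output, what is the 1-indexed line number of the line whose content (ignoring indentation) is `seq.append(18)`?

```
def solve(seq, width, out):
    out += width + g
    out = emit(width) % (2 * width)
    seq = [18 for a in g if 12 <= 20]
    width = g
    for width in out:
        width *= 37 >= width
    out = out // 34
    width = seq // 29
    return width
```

Transformed code:
def solve(seq, width, out):
    out = out + (width + g)
    out = emit(width) % (2 * width)
    seq = []
    for a in g:
        if 12 <= 20:
            seq.append(18)
    width = g
    for width in out:
        width = width * (37 >= width)
    out = out // 34
    width = seq // 29
    return width

7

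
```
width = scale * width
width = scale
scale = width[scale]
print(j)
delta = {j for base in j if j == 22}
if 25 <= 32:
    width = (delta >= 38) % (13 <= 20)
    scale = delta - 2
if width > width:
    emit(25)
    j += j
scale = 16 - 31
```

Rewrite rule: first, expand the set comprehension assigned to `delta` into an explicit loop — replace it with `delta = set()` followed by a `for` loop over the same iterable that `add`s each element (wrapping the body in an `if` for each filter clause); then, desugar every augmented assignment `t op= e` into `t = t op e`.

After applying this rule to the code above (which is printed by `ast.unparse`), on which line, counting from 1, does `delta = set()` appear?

Transformed code:
width = scale * width
width = scale
scale = width[scale]
print(j)
delta = set()
for base in j:
    if j == 22:
        delta.add(j)
if 25 <= 32:
    width = (delta >= 38) % (13 <= 20)
    scale = delta - 2
if width > width:
    emit(25)
    j = j + j
scale = 16 - 31

5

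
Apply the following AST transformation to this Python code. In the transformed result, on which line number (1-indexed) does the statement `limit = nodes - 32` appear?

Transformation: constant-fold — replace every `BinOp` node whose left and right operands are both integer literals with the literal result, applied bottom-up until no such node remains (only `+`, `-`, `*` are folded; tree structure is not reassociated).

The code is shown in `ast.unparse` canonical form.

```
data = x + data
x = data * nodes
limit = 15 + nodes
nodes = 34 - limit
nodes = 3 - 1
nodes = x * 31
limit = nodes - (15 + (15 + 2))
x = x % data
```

Transformed code:
data = x + data
x = data * nodes
limit = 15 + nodes
nodes = 34 - limit
nodes = 2
nodes = x * 31
limit = nodes - 32
x = x % data

7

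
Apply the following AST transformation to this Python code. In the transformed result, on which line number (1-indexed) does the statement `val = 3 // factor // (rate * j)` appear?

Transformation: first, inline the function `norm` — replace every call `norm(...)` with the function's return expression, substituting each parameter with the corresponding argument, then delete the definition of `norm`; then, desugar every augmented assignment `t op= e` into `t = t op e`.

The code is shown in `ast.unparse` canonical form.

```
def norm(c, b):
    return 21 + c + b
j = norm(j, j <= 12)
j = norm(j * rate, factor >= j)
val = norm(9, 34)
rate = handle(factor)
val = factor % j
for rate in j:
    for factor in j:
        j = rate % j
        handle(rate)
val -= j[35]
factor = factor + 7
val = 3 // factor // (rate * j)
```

Transformed code:
j = 21 + j + (j <= 12)
j = 21 + j * rate + (factor >= j)
val = 21 + 9 + 34
rate = handle(factor)
val = factor % j
for rate in j:
    for factor in j:
        j = rate % j
        handle(rate)
val = val - j[35]
factor = factor + 7
val = 3 // factor // (rate * j)

12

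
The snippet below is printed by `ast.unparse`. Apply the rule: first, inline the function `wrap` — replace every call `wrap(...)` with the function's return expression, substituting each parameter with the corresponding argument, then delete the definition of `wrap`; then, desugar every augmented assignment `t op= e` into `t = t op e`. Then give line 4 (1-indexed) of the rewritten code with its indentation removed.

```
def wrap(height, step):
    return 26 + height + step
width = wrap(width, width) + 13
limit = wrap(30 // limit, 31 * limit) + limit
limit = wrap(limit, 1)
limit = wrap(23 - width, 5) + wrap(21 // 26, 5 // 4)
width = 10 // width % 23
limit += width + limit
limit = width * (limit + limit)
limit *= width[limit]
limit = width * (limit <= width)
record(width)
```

limit = 26 + (23 - width) + 5 + (26 + 21 // 26 + 5 // 4)

Transformed code:
width = 26 + width + width + 13
limit = 26 + 30 // limit + 31 * limit + limit
limit = 26 + limit + 1
limit = 26 + (23 - width) + 5 + (26 + 21 // 26 + 5 // 4)
width = 10 // width % 23
limit = limit + (width + limit)
limit = width * (limit + limit)
limit = limit * width[limit]
limit = width * (limit <= width)
record(width)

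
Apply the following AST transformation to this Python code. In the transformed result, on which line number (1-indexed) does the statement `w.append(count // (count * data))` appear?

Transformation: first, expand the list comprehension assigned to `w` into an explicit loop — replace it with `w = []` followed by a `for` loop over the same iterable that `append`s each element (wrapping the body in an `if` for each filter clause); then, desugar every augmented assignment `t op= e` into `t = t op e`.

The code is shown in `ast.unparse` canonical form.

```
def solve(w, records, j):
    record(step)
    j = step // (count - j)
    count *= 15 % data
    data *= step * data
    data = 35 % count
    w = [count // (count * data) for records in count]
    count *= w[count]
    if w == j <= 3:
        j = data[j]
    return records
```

9

Transformed code:
def solve(w, records, j):
    record(step)
    j = step // (count - j)
    count = count * (15 % data)
    data = data * (step * data)
    data = 35 % count
    w = []
    for records in count:
        w.append(count // (count * data))
    count = count * w[count]
    if w == j <= 3:
        j = data[j]
    return records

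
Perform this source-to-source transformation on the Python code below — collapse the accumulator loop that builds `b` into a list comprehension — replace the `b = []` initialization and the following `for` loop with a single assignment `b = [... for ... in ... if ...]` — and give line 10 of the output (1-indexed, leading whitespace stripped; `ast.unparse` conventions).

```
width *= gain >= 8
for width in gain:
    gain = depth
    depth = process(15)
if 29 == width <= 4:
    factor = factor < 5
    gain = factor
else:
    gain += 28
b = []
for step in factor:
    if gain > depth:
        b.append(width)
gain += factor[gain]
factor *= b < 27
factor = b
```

b = [width for step in factor if gain > depth]

Transformed code:
width *= gain >= 8
for width in gain:
    gain = depth
    depth = process(15)
if 29 == width <= 4:
    factor = factor < 5
    gain = factor
else:
    gain += 28
b = [width for step in factor if gain > depth]
gain += factor[gain]
factor *= b < 27
factor = b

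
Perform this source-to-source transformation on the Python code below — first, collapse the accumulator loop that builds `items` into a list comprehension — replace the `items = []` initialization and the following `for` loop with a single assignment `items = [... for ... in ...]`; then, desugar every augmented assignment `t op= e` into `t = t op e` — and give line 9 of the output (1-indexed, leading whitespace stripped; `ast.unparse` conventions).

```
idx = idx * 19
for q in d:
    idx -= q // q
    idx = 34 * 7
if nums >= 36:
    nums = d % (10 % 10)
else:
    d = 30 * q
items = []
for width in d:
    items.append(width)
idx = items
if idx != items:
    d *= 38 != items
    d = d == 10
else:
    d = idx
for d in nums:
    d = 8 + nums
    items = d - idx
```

items = [width for width in d]

Transformed code:
idx = idx * 19
for q in d:
    idx = idx - q // q
    idx = 34 * 7
if nums >= 36:
    nums = d % (10 % 10)
else:
    d = 30 * q
items = [width for width in d]
idx = items
if idx != items:
    d = d * (38 != items)
    d = d == 10
else:
    d = idx
for d in nums:
    d = 8 + nums
    items = d - idx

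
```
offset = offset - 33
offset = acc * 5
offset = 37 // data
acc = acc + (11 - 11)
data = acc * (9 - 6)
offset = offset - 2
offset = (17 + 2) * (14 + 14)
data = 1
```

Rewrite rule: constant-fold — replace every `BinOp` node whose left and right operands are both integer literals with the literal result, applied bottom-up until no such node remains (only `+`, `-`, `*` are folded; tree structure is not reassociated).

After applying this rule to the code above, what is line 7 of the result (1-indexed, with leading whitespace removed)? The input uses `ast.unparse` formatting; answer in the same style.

Transformed code:
offset = offset - 33
offset = acc * 5
offset = 37 // data
acc = acc + 0
data = acc * 3
offset = offset - 2
offset = 532
data = 1

offset = 532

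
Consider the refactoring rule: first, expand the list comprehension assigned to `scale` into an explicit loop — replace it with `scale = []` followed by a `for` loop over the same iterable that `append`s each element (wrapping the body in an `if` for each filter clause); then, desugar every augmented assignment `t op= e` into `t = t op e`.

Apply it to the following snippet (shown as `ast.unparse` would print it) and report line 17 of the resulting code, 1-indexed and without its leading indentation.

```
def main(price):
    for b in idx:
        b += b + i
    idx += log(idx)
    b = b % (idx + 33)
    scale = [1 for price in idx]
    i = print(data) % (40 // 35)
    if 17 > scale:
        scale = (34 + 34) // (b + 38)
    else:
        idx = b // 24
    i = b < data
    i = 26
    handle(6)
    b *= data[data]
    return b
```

Transformed code:
def main(price):
    for b in idx:
        b = b + (b + i)
    idx = idx + log(idx)
    b = b % (idx + 33)
    scale = []
    for price in idx:
        scale.append(1)
    i = print(data) % (40 // 35)
    if 17 > scale:
        scale = (34 + 34) // (b + 38)
    else:
        idx = b // 24
    i = b < data
    i = 26
    handle(6)
    b = b * data[data]
    return b

b = b * data[data]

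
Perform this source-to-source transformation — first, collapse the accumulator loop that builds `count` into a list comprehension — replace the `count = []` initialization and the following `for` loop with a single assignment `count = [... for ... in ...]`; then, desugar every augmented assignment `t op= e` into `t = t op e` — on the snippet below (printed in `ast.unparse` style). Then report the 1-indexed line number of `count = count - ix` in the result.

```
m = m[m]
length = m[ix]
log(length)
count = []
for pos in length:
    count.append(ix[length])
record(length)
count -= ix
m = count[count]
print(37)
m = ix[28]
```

6

Transformed code:
m = m[m]
length = m[ix]
log(length)
count = [ix[length] for pos in length]
record(length)
count = count - ix
m = count[count]
print(37)
m = ix[28]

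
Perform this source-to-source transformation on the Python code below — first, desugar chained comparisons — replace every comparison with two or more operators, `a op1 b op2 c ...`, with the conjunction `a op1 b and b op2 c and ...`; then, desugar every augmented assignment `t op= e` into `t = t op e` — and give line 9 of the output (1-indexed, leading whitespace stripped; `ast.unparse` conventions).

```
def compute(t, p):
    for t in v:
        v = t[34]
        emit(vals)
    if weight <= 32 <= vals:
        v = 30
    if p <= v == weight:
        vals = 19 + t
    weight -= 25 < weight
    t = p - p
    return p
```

weight = weight - (25 < weight)

Transformed code:
def compute(t, p):
    for t in v:
        v = t[34]
        emit(vals)
    if weight <= 32 and 32 <= vals:
        v = 30
    if p <= v and v == weight:
        vals = 19 + t
    weight = weight - (25 < weight)
    t = p - p
    return p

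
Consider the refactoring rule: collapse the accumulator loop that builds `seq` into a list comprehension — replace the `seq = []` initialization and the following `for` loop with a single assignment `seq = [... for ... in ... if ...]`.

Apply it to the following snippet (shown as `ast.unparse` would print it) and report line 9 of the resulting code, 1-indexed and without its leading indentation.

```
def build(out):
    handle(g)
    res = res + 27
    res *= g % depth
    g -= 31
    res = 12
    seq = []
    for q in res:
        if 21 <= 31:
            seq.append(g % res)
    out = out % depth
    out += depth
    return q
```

out += depth

Transformed code:
def build(out):
    handle(g)
    res = res + 27
    res *= g % depth
    g -= 31
    res = 12
    seq = [g % res for q in res if 21 <= 31]
    out = out % depth
    out += depth
    return q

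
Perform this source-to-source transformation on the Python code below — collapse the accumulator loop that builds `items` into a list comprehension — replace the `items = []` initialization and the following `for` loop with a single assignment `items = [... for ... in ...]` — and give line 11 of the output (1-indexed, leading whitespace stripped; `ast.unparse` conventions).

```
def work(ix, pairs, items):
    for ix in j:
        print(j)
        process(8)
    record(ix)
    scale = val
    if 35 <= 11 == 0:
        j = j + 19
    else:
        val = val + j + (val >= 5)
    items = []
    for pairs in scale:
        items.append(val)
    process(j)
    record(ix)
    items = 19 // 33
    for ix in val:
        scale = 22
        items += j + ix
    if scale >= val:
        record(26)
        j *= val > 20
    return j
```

Transformed code:
def work(ix, pairs, items):
    for ix in j:
        print(j)
        process(8)
    record(ix)
    scale = val
    if 35 <= 11 == 0:
        j = j + 19
    else:
        val = val + j + (val >= 5)
    items = [val for pairs in scale]
    process(j)
    record(ix)
    items = 19 // 33
    for ix in val:
        scale = 22
        items += j + ix
    if scale >= val:
        record(26)
        j *= val > 20
    return j

items = [val for pairs in scale]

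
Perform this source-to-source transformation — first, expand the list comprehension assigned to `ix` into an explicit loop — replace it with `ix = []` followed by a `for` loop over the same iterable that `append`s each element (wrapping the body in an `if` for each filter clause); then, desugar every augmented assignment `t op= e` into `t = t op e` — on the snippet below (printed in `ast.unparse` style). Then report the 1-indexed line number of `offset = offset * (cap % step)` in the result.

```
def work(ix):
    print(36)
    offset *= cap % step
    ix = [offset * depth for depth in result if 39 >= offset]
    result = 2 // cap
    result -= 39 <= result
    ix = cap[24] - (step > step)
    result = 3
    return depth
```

Transformed code:
def work(ix):
    print(36)
    offset = offset * (cap % step)
    ix = []
    for depth in result:
        if 39 >= offset:
            ix.append(offset * depth)
    result = 2 // cap
    result = result - (39 <= result)
    ix = cap[24] - (step > step)
    result = 3
    return depth

3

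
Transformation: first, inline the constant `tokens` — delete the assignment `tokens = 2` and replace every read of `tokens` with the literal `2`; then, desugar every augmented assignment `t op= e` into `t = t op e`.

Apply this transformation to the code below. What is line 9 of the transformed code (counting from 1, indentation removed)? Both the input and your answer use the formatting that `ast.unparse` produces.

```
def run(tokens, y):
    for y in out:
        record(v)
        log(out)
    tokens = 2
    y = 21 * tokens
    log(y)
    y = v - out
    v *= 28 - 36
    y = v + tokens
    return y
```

y = v + 2

Transformed code:
def run(tokens, y):
    for y in out:
        record(v)
        log(out)
    y = 21 * 2
    log(y)
    y = v - out
    v = v * (28 - 36)
    y = v + 2
    return y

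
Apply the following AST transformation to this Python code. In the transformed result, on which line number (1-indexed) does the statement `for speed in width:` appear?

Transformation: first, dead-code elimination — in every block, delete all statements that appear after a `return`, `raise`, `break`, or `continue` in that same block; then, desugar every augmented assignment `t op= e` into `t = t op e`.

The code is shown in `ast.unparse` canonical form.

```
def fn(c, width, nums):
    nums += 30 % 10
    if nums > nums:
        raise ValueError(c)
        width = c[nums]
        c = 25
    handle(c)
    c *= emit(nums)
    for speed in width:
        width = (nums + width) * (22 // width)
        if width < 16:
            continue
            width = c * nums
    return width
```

Transformed code:
def fn(c, width, nums):
    nums = nums + 30 % 10
    if nums > nums:
        raise ValueError(c)
    handle(c)
    c = c * emit(nums)
    for speed in width:
        width = (nums + width) * (22 // width)
        if width < 16:
            continue
    return width

7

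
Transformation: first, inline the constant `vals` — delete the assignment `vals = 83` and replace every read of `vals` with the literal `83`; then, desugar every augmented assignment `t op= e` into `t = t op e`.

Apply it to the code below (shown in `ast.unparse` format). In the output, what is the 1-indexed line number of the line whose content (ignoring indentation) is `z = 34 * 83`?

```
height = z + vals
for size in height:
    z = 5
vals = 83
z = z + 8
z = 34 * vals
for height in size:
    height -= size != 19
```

Transformed code:
height = z + 83
for size in height:
    z = 5
z = z + 8
z = 34 * 83
for height in size:
    height = height - (size != 19)

5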